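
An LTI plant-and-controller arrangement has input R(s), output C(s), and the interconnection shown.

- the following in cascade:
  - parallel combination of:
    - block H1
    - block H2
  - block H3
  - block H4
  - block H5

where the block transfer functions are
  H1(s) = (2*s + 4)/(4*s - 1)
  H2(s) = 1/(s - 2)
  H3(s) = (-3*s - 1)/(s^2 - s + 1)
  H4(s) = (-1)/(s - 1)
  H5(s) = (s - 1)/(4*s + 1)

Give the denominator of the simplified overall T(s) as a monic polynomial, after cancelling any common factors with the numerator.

1. sum the parallel branches H1, H2; result (2*s^2 + 4*s - 9)/(4*s^2 - 9*s + 2)
2. cascade (H1+H2), H3, H4, H5; result (6*s^3 + 14*s^2 - 23*s - 9)/(16*s^5 - 48*s^4 + 47*s^3 - 29*s^2 - 3*s + 2)
That last expression is T(s), already simplified. Scaling its denominator by 1/16 (the reciprocal of the leading coefficient) yields the monic denominator.

Therefore the answer is s^5 - 3*s^4 + 47*s^3/16 - 29*s^2/16 - 3*s/16 + 1/8.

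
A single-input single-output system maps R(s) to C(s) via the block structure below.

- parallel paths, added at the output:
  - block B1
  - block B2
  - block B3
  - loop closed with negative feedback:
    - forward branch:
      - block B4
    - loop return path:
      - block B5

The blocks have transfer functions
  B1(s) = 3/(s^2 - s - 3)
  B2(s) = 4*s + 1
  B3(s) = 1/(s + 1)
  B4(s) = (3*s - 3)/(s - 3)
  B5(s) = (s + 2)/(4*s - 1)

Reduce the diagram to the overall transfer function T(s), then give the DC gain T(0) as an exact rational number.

Step 1. collapse the loop (B4 forward, B5 return) = (12*s^2 - 15*s + 3)/(7*s^2 - 10*s - 3)
Step 2. add B1, B2, B3, [B4/(1+B4*B5)] (parallel) = (28*s^6 - 21*s^5 - 142*s^4 + 4*s^3 + 188*s^2 + 105*s)/(7*s^5 - 10*s^4 - 31*s^3 + 19*s^2 + 42*s + 9)
Evaluating the step-2 result (the overall T(s)) at s = 0 gives T(0) = 0/9 = 0.

Answer: 0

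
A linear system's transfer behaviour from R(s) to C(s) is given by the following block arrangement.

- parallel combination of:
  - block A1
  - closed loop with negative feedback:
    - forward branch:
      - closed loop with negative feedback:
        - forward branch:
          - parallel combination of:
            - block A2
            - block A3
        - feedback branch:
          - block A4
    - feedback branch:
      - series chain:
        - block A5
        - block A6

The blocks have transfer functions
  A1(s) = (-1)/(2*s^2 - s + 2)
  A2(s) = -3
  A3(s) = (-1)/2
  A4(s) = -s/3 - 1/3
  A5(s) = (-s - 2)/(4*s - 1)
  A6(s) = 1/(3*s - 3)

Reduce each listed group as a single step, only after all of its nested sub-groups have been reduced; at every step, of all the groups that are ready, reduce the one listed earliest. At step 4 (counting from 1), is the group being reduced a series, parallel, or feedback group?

Reducing step by step:

[1] combine A2, A3 in parallel
[2] collapse the loop ((A2+A3) forward, A4 return)
[3] combine A5, A6 in series
[4] collapse the loop ([(A2+A3)/(1+(A2+A3)*A4)] forward, (A5*A6) return)
[5] parallel reduction of A1, [[(A2+A3)/(1+(A2+A3)*A4)]/(1+[(A2+A3)/(1+(A2+A3)*A4)]*(A5*A6))]
Step 4: feedback.

Answer: feedback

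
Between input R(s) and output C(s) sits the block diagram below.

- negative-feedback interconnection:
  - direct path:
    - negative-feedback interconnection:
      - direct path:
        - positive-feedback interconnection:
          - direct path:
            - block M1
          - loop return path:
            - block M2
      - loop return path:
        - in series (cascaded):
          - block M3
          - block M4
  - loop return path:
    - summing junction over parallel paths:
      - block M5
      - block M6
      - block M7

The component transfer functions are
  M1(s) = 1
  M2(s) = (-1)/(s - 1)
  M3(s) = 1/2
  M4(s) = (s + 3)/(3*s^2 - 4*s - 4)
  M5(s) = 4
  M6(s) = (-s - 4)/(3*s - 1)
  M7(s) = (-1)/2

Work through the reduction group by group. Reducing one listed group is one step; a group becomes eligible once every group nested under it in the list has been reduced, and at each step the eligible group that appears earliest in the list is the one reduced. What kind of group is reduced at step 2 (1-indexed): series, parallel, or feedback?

[1] reduce the feedback loop with forward M1 and return M2
[2] combine M3, M4 in series
[3] close the feedback loop around [M1/(1-M1*M2)], (M3*M4)
[4] add M5, M6, M7 (parallel)
[5] feedback reduction of [[M1/(1-M1*M2)]/(1+[M1/(1-M1*M2)]*(M3*M4))], (M5+M6+M7)
The group at step 2 is a series group.

Final answer: series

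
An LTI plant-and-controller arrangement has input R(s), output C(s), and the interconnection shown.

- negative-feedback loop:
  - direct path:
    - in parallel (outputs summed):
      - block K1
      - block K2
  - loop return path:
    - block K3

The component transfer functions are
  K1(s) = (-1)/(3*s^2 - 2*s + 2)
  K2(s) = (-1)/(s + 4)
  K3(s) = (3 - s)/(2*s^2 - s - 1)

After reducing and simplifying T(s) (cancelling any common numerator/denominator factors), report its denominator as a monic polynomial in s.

First reduce the diagram to T(s).

(1) sum the parallel branches K1, K2 = (-3*s^2 + s - 6)/(3*s^3 + 10*s^2 - 6*s + 8)
(2) feedback reduction of (K1+K2), K3 = (-6*s^4 + 5*s^3 - 10*s^2 + 5*s + 6)/(6*s^5 + 17*s^4 - 22*s^3 + 2*s^2 + 7*s - 26)
T(s) is the step-2 result (common factors already cancelled). Leading coefficient of the denominator: 6. Divide through by 6 for the monic polynomial.

Answer: s^5 + 17*s^4/6 - 11*s^3/3 + s^2/3 + 7*s/6 - 13/3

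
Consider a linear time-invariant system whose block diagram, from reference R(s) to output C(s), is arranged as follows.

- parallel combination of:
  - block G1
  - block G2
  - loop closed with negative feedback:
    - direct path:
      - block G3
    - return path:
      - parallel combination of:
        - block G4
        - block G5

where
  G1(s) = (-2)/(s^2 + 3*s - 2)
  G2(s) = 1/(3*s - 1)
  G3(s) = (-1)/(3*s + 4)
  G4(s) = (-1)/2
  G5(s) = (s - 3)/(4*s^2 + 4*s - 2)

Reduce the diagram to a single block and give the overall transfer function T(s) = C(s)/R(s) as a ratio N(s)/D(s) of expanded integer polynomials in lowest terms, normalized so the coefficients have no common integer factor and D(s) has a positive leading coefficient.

1. parallel reduction of G4, G5; result (-2*s^2 - s - 2)/(4*s^2 + 4*s - 2)
2. apply the feedback formula to G3, (G4+G5); result (-4*s^2 - 4*s + 2)/(12*s^3 + 30*s^2 + 11*s - 6)
3. parallel reduction of G1, G2, [G3/(1+G3*(G4+G5))]: this yields T(s), and no further normalization is needed

Therefore the answer is (-50*s^4 - 69*s^3 + 5*s^2 - 8*s + 4)/(36*s^6 + 186*s^5 + 165*s^4 - 176*s^3 - 87*s^2 + 76*s - 12).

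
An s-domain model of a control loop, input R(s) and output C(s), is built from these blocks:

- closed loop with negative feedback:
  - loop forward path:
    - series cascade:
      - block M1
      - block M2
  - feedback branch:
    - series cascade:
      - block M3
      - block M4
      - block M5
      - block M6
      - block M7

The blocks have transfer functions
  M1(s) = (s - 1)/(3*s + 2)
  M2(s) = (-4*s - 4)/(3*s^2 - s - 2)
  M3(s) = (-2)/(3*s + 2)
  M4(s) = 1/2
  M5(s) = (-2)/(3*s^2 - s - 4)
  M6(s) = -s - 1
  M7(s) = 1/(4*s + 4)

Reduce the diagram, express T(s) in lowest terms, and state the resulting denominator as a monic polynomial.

1. series reduction of M1, M2, giving (-4*s - 4)/(9*s^2 + 12*s + 4)
2. cascade M3, M4, M5, M6, M7, giving (-1)/(18*s^3 + 6*s^2 - 28*s - 16)
3. feedback reduction of (M1*M2), (M3*M4*M5*M6*M7), giving (-36*s^3 - 12*s^2 + 56*s + 32)/(81*s^4 + 54*s^3 - 108*s^2 - 120*s - 30)
No further cancellation is possible in the step-3 result, so that is T(s). Its denominator becomes monic after dividing by the leading coefficient 81.

Answer: s^4 + 2*s^3/3 - 4*s^2/3 - 40*s/27 - 10/27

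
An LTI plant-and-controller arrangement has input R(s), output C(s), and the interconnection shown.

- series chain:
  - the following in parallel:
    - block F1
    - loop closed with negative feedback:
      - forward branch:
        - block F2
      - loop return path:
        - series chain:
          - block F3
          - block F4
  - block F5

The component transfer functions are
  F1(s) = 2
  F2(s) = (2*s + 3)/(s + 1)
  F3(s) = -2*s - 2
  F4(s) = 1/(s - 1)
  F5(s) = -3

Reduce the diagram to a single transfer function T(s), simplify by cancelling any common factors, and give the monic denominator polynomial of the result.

Step 1 - cascade F3, F4 gives (-2*s - 2)/(s - 1)
Step 2 - close the feedback loop around F2, (F3*F4) gives (-2*s^2 - s + 3)/(3*s^2 + 10*s + 7)
Step 3 - reduce the parallel group F1, [F2/(1+F2*(F3*F4))] gives (4*s^2 + 19*s + 17)/(3*s^2 + 10*s + 7)
Step 4 - reduce the series chain (F1+[F2/(1+F2*(F3*F4))]), F5 gives (-12*s^2 - 57*s - 51)/(3*s^2 + 10*s + 7)
T(s) is the step-4 result (common factors already cancelled). Leading coefficient of the denominator: 3. Divide through by 3 for the monic polynomial.

Therefore the answer is s^2 + 10*s/3 + 7/3.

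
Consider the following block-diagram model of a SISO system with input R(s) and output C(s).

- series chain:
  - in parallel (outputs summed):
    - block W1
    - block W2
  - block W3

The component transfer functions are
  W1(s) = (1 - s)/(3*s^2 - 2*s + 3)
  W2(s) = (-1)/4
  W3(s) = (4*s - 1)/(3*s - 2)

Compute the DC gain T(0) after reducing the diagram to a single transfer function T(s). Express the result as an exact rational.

Answer: 1/24

Working:
[1] add W1, W2 (parallel), giving (-3*s^2 - 2*s + 1)/(12*s^2 - 8*s + 12)
[2] series reduction of (W1+W2), W3, giving (-12*s^3 - 5*s^2 + 6*s - 1)/(36*s^3 - 48*s^2 + 52*s - 24)
Evaluating the step-2 result (the overall T(s)) at s = 0 gives T(0) = -1/(-24) = 1/24.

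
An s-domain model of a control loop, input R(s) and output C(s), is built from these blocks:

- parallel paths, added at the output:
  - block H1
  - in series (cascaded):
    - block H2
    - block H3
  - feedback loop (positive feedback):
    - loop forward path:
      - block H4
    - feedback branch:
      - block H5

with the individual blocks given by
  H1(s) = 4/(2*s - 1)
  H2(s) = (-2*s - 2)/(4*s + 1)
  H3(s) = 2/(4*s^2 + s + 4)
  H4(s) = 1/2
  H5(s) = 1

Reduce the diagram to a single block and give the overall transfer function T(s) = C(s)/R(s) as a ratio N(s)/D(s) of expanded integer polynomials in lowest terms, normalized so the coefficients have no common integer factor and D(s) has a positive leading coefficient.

Reducing step by step:

1. cascade H2, H3 gives (-4*s - 4)/(16*s^3 + 8*s^2 + 17*s + 4)
2. apply the feedback formula to H4, H5 gives 1
3. sum the parallel branches H1, (H2*H3), [H4/(1-H4*H5)]: this yields T(s), and no further normalization is needed

Answer: (32*s^4 + 64*s^3 + 50*s^2 + 55*s + 16)/(32*s^4 + 26*s^2 - 9*s - 4)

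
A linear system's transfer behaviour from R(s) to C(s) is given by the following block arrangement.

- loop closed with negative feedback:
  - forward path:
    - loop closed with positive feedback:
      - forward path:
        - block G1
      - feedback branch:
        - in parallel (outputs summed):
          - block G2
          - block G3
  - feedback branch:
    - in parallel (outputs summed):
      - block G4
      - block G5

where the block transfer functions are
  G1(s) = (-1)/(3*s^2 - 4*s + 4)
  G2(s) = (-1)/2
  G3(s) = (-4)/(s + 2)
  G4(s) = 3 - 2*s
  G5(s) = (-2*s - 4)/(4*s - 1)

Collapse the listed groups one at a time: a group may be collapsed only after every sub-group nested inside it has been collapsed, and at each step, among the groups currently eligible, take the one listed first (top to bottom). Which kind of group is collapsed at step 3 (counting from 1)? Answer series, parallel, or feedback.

The answer is parallel.

Reasoning:
Step 1 - sum the parallel branches G2, G3
Step 2 - feedback reduction of G1, (G2+G3)
Step 3 - combine G4, G5 in parallel
Step 4 - close the feedback loop around [G1/(1-G1*(G2+G3))], (G4+G5)
So the answer for step 3 is parallel.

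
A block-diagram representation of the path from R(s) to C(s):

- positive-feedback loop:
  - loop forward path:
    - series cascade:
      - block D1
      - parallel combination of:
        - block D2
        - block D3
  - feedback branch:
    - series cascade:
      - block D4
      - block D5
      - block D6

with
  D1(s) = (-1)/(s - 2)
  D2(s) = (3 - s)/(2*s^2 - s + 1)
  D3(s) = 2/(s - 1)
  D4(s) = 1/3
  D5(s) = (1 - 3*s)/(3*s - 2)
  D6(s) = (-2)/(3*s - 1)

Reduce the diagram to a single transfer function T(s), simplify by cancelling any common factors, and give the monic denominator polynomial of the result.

Answer: s^5 - 25*s^4/6 + 19*s^3/3 - 29*s^2/6 + 26*s/9 - 7/9

Working:
(1) sum the parallel branches D2, D3; result (3*s^2 + 2*s - 1)/(2*s^3 - 3*s^2 + 2*s - 1)
(2) reduce the series chain D1, (D2+D3); result (-3*s^2 - 2*s + 1)/(2*s^4 - 7*s^3 + 8*s^2 - 5*s + 2)
(3) combine D4, D5, D6 in series; result 2/(9*s - 6)
(4) close the feedback loop around (D1*(D2+D3)), (D4*D5*D6); result (-27*s^3 + 21*s - 6)/(18*s^5 - 75*s^4 + 114*s^3 - 87*s^2 + 52*s - 14)
That last expression is T(s), already simplified. Scaling its denominator by 1/18 (the reciprocal of the leading coefficient) yields the monic denominator.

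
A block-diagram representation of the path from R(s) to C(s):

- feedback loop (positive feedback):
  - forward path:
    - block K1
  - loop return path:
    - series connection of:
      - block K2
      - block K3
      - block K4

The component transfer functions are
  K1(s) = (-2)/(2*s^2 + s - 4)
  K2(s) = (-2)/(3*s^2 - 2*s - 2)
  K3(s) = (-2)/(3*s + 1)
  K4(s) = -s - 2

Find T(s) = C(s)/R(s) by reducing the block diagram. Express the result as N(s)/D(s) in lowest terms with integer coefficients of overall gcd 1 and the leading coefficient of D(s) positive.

The answer is (-18*s^3 + 6*s^2 + 16*s + 4)/(18*s^5 + 3*s^4 - 55*s^3 + 22*s - 8).

Reasoning:
Step 1: cascade K2, K3, K4; result (-4*s - 8)/(9*s^3 - 3*s^2 - 8*s - 2)
Step 2: close the feedback loop around K1, (K2*K3*K4); the result is T(s) itself (integer coefficients, no common factor, positive leading denominator coefficient)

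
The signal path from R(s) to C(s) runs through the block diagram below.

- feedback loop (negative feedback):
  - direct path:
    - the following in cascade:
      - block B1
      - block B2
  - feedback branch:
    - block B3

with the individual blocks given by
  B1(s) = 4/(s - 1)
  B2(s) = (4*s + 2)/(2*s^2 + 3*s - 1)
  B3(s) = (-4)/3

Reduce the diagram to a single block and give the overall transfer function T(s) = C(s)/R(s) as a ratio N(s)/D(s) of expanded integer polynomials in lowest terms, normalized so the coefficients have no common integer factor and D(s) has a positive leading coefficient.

1. combine B1, B2 in series: (16*s + 8)/(2*s^3 + s^2 - 4*s + 1)
2. collapse the loop ((B1*B2) forward, B3 return): this yields T(s), and no further normalization is needed

Answer: (48*s + 24)/(6*s^3 + 3*s^2 - 76*s - 29)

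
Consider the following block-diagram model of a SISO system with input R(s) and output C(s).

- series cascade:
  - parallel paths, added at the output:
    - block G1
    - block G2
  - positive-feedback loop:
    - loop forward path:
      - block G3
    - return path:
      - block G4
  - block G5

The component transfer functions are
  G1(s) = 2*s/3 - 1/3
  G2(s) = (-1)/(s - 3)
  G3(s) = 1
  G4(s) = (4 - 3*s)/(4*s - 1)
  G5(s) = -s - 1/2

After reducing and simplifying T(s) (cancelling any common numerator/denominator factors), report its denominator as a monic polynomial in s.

The answer is s^2 - 26*s/7 + 15/7.

Reasoning:
1. add G1, G2 (parallel) gives (2*s^2 - 7*s)/(3*s - 9)
2. reduce the feedback loop with forward G3 and return G4 gives (4*s - 1)/(7*s - 5)
3. multiply (G1+G2), [G3/(1-G3*G4)], G5 (series) gives (-16*s^4 + 52*s^3 + 16*s^2 - 7*s)/(42*s^2 - 156*s + 90)
The result of step 3 is T(s) in lowest terms. Its denominator has leading coefficient 42; dividing the denominator through by 42 makes it monic.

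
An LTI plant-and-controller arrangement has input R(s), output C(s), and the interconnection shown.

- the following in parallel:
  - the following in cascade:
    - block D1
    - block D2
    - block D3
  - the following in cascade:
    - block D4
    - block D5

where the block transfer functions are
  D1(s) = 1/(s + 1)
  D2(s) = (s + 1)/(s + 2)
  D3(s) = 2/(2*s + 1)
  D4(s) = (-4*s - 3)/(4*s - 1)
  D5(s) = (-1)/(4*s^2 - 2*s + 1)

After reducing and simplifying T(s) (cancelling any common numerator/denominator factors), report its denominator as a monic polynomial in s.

Step 1 - multiply D1, D2, D3 (series) gives 2/(2*s^2 + 5*s + 2)
Step 2 - series reduction of D4, D5 gives (4*s + 3)/(16*s^3 - 12*s^2 + 6*s - 1)
Step 3 - combine (D1*D2*D3), (D4*D5) in parallel gives (40*s^3 + 2*s^2 + 35*s + 4)/(32*s^5 + 56*s^4 - 16*s^3 + 4*s^2 + 7*s - 2)
No further cancellation is possible in the step-3 result, so that is T(s). Its denominator becomes monic after dividing by the leading coefficient 32.

Answer: s^5 + 7*s^4/4 - s^3/2 + s^2/8 + 7*s/32 - 1/16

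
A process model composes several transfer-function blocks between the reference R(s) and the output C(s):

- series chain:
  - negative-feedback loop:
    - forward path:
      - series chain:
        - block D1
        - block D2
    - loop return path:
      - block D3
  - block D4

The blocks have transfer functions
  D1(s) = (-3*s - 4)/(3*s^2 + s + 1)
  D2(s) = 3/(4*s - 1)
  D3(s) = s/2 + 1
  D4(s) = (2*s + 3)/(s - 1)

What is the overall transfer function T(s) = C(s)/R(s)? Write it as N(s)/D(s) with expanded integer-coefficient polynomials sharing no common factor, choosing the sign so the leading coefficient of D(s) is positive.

Reducing step by step:

Step 1 - multiply D1, D2 (series) = (-9*s - 12)/(12*s^3 + s^2 + 3*s - 1)
Step 2 - reduce the feedback loop with forward (D1*D2) and return D3 = (-18*s - 24)/(24*s^3 - 7*s^2 - 24*s - 26)
Step 3 - combine [(D1*D2)/(1+(D1*D2)*D3)], D4 in series: this yields T(s), and no further normalization is needed

Answer: (-36*s^2 - 102*s - 72)/(24*s^4 - 31*s^3 - 17*s^2 - 2*s + 26)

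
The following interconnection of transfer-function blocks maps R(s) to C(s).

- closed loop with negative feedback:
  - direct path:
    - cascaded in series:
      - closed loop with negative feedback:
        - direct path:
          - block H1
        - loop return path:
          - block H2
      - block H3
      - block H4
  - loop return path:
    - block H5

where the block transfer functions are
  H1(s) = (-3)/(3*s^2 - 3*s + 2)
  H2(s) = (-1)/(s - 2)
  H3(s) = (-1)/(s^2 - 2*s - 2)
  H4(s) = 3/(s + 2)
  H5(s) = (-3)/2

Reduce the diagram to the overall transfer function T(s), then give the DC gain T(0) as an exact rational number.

The answer is -18/31.

Reasoning:
Step 1. apply the feedback formula to H1, H2 -> (6 - 3*s)/(3*s^3 - 9*s^2 + 8*s - 1)
Step 2. combine [H1/(1+H1*H2)], H3, H4 in series -> (9*s - 18)/(3*s^6 - 9*s^5 - 10*s^4 + 41*s^3 - 12*s^2 - 26*s + 4)
Step 3. apply the feedback formula to ([H1/(1+H1*H2)]*H3*H4), H5 -> (18*s - 36)/(6*s^6 - 18*s^5 - 20*s^4 + 82*s^3 - 24*s^2 - 79*s + 62)
That last expression is T(s); at s = 0 only the constant terms survive, so T(0) = -36/62 = -18/31.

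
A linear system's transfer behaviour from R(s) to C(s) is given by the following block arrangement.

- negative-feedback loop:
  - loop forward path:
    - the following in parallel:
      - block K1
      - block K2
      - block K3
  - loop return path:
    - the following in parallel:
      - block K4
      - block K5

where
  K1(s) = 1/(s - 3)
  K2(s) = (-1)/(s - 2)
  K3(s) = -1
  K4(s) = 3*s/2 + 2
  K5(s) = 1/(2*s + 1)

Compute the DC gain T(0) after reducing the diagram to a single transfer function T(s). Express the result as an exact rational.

Reducing step by step:

Step 1. sum the parallel branches K1, K2, K3 = (-s^2 + 5*s - 5)/(s^2 - 5*s + 6)
Step 2. add K4, K5 (parallel) = (6*s^2 + 11*s + 6)/(4*s + 2)
Step 3. feedback reduction of (K1+K2+K3), (K4+K5) = (4*s^3 - 18*s^2 + 10*s + 10)/(6*s^4 - 23*s^3 - s^2 + 11*s + 18)
That last expression is T(s); at s = 0 only the constant terms survive, so T(0) = 10/18 = 5/9.

Answer: 5/9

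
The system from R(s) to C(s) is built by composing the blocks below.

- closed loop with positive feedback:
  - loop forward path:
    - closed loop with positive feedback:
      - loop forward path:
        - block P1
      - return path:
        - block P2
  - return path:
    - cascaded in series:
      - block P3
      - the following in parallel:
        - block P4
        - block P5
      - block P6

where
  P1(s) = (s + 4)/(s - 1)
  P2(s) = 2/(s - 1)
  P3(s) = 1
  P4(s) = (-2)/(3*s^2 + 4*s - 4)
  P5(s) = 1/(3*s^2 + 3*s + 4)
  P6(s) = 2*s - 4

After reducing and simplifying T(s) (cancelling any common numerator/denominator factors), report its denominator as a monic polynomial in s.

Step 1: apply the feedback formula to P1, P2; result (s^2 + 3*s - 4)/(s^2 - 4*s - 7)
Step 2: combine P4, P5 in parallel; result (-3*s^2 - 2*s - 12)/(9*s^4 + 21*s^3 + 12*s^2 + 4*s - 16)
Step 3: multiply P3, (P4+P5), P6 (series); result (-6*s^3 + 8*s^2 - 16*s + 48)/(9*s^4 + 21*s^3 + 12*s^2 + 4*s - 16)
Step 4: reduce the feedback loop with forward [P1/(1-P1*P2)] and return (P3*(P4+P5)*P6); result (9*s^6 + 48*s^5 + 39*s^4 - 44*s^3 - 52*s^2 - 64*s + 64)/(9*s^6 - 9*s^5 - 125*s^4 - 223*s^3 - 84*s^2 - 172*s + 304)
T(s) is the step-4 result (common factors already cancelled). Leading coefficient of the denominator: 9. Divide through by 9 for the monic polynomial.

Hence the answer: s^6 - s^5 - 125*s^4/9 - 223*s^3/9 - 28*s^2/3 - 172*s/9 + 304/9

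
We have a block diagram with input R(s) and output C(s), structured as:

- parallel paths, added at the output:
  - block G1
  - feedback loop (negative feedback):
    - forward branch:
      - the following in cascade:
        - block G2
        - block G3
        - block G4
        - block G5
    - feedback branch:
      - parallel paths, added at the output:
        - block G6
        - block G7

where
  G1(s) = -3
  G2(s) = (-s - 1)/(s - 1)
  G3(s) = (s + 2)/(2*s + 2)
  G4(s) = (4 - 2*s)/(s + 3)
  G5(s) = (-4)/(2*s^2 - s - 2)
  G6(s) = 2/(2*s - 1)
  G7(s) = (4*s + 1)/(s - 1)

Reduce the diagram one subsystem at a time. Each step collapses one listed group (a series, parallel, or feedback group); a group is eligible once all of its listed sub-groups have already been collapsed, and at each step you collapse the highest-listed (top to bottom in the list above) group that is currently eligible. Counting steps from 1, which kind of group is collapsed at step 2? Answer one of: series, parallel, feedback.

Step 1 - multiply G2, G3, G4, G5 (series)
Step 2 - sum the parallel branches G6, G7
Step 3 - apply the feedback formula to (G2*G3*G4*G5), (G6+G7)
Step 4 - combine G1, [(G2*G3*G4*G5)/(1+(G2*G3*G4*G5)*(G6+G7))] in parallel
So the answer for step 2 is parallel.

Answer: parallel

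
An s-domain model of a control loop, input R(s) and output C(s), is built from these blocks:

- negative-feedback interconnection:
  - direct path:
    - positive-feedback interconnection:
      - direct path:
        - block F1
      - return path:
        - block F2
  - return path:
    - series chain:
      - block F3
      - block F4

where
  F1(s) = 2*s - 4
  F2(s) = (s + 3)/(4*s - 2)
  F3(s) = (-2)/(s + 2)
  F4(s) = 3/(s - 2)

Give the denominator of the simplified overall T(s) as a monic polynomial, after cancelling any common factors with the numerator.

(1) collapse the loop (F1 forward, F2 return) = (-4*s^2 + 10*s - 4)/(s^2 - s - 5)
(2) series reduction of F3, F4 = (-6)/(s^2 - 4)
(3) collapse the loop ([F1/(1-F1*F2)] forward, (F3*F4) return) = (-4*s^3 + 2*s^2 + 16*s - 8)/(s^3 + s^2 + 17*s - 22)
T(s) is the step-3 result (common factors already cancelled). Leading coefficient of the denominator: 1, so no rescaling is needed.

Hence the answer: s^3 + s^2 + 17*s - 22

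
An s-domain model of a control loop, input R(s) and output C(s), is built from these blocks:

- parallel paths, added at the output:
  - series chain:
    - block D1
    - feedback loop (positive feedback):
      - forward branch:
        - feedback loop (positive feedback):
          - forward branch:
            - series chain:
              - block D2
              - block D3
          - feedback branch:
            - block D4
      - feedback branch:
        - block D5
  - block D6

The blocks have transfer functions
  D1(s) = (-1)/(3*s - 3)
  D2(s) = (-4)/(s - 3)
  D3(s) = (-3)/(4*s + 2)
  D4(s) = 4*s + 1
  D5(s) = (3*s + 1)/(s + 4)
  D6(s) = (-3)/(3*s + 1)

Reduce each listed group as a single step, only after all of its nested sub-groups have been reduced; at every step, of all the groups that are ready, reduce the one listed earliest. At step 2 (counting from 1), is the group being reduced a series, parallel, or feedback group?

Step 1: cascade D2, D3
Step 2: feedback reduction of (D2*D3), D4
Step 3: apply the feedback formula to [(D2*D3)/(1-(D2*D3)*D4)], D5
Step 4: reduce the series chain D1, [[(D2*D3)/(1-(D2*D3)*D4)]/(1-[(D2*D3)/(1-(D2*D3)*D4)]*D5)]
Step 5: parallel reduction of (D1*[[(D2*D3)/(1-(D2*D3)*D4)]/(1-[(D2*D3)/(1-(D2*D3)*D4)]*D5)]), D6
The group at step 2 is a feedback group.

Therefore the answer is feedback.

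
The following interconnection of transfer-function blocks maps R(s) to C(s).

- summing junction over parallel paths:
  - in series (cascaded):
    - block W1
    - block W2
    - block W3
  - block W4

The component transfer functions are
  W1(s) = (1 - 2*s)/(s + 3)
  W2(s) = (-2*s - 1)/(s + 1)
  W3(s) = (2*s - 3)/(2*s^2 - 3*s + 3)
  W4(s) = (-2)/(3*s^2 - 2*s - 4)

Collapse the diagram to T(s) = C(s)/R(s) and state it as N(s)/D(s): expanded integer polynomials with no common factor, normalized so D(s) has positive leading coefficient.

[1] cascade W1, W2, W3: (8*s^3 - 12*s^2 - 2*s + 3)/(2*s^4 + 5*s^3 - 3*s^2 + 3*s + 9)
[2] parallel reduction of (W1*W2*W3), W4 - this is the overall T(s), already in the required normalized form

Therefore the answer is (24*s^5 - 56*s^4 - 24*s^3 + 67*s^2 - 4*s - 30)/(6*s^6 + 11*s^5 - 27*s^4 - 5*s^3 + 33*s^2 - 30*s - 36).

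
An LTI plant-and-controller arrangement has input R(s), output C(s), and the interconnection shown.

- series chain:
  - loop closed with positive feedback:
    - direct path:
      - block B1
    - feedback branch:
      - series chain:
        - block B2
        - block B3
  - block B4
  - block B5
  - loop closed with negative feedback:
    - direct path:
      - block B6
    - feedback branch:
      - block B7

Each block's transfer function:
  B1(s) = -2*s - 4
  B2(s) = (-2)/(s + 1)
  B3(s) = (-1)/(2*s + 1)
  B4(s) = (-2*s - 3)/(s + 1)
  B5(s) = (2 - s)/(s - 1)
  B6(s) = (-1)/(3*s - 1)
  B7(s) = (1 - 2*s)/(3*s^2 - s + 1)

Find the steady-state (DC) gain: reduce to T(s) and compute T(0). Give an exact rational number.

Step 1. series reduction of B2, B3: 2/(2*s^2 + 3*s + 1)
Step 2. collapse the loop (B1 forward, (B2*B3) return): (-4*s^3 - 14*s^2 - 14*s - 4)/(2*s^2 + 7*s + 9)
Step 3. feedback reduction of B6, B7: (-3*s^2 + s - 1)/(9*s^3 - 6*s^2 + 6*s - 2)
Step 4. series reduction of [B1/(1-B1*(B2*B3))], B4, B5, [B6/(1+B6*B7)]: (24*s^6 + 40*s^5 - 86*s^4 - 150*s^3 - 34*s^2 - 40*s - 24)/(18*s^6 + 33*s^5 - 67*s^3 + 56*s^2 - 58*s + 18)
That last expression is T(s); at s = 0 only the constant terms survive, so T(0) = -24/18 = -4/3.

Hence the answer: -4/3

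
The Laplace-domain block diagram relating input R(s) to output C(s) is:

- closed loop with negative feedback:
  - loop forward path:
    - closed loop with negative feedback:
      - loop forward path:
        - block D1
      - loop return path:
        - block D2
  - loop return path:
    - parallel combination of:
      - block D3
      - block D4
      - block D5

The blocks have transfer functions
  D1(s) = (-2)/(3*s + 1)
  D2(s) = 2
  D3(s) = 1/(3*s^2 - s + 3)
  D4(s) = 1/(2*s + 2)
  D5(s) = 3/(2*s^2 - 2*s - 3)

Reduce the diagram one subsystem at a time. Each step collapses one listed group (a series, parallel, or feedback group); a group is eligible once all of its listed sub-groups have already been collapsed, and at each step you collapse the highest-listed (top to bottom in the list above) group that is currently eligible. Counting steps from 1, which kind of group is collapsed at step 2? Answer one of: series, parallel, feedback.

Reducing step by step:

Step 1 - reduce the feedback loop with forward D1 and return D2
Step 2 - sum the parallel branches D3, D4, D5
Step 3 - collapse the loop ([D1/(1+D1*D2)] forward, (D3+D4+D5) return)
Step 2 collapses a parallel group.

Answer: parallel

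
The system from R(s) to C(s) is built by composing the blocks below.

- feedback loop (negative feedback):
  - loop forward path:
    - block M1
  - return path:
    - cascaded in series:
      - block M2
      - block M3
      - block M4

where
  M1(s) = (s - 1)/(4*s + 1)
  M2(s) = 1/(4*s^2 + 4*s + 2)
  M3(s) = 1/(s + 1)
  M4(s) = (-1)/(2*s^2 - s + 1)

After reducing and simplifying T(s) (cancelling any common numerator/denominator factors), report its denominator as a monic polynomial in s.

First reduce the diagram to T(s).

Step 1: reduce the series chain M2, M3, M4: (-1)/(8*s^5 + 12*s^4 + 8*s^3 + 6*s^2 + 4*s + 2)
Step 2: collapse the loop (M1 forward, (M2*M3*M4) return): (8*s^6 + 4*s^5 - 4*s^4 - 2*s^3 - 2*s^2 - 2*s - 2)/(32*s^6 + 56*s^5 + 44*s^4 + 32*s^3 + 22*s^2 + 11*s + 3)
The result of step 2 is T(s) in lowest terms. Its denominator has leading coefficient 32; dividing the denominator through by 32 makes it monic.

Answer: s^6 + 7*s^5/4 + 11*s^4/8 + s^3 + 11*s^2/16 + 11*s/32 + 3/32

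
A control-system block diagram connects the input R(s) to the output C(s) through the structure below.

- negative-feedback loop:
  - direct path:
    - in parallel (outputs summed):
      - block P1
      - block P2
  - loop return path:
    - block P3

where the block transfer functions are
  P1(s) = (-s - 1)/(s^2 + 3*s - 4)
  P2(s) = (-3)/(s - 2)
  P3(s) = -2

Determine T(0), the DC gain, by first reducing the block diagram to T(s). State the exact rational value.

Step 1. parallel reduction of P1, P2 = (-4*s^2 - 8*s + 14)/(s^3 + s^2 - 10*s + 8)
Step 2. collapse the loop ((P1+P2) forward, P3 return) = (-4*s^2 - 8*s + 14)/(s^3 + 9*s^2 + 6*s - 20)
Step 2 gives the overall T(s). Then T(0) = 14/(-20) = -7/10.

Therefore the answer is -7/10.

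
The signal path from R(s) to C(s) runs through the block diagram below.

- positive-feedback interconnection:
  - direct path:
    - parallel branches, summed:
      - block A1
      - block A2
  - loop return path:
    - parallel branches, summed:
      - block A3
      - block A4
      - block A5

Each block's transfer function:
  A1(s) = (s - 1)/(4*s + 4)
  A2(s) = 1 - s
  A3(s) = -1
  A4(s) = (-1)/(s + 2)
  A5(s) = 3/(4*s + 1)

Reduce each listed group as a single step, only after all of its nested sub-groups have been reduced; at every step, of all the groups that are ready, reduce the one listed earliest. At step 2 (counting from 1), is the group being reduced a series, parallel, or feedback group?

Reducing step by step:

Step 1. reduce the parallel group A1, A2
Step 2. add A3, A4, A5 (parallel)
Step 3. apply the feedback formula to (A1+A2), (A3+A4+A5)
At step 2 the group reduced is parallel.

Answer: parallel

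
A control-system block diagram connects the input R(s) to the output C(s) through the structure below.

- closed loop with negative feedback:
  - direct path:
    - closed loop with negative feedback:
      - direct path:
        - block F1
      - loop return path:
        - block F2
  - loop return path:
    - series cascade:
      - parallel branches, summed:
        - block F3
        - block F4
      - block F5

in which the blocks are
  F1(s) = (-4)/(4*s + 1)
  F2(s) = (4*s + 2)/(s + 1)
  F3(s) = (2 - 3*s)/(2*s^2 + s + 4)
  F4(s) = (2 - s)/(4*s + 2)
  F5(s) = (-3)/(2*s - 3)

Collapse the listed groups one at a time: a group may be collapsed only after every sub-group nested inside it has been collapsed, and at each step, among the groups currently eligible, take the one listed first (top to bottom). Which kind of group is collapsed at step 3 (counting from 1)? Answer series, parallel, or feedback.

Reducing step by step:

Step 1. reduce the feedback loop with forward F1 and return F2
Step 2. combine F3, F4 in parallel
Step 3. cascade (F3+F4), F5
Step 4. close the feedback loop around [F1/(1+F1*F2)], ((F3+F4)*F5)
At step 3 the group reduced is series.

Answer: series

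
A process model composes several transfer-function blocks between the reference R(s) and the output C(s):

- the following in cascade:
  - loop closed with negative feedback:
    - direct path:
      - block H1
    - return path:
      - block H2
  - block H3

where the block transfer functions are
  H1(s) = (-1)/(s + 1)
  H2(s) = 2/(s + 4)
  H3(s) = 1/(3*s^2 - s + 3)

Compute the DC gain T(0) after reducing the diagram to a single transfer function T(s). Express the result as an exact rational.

Step 1. close the feedback loop around H1, H2; result (-s - 4)/(s^2 + 5*s + 2)
Step 2. series reduction of [H1/(1+H1*H2)], H3; result (-s - 4)/(3*s^4 + 14*s^3 + 4*s^2 + 13*s + 6)
DC gain: substitute s = 0 into T(s) from step 2: T(0) = -4/6 = -2/3.

Hence the answer: -2/3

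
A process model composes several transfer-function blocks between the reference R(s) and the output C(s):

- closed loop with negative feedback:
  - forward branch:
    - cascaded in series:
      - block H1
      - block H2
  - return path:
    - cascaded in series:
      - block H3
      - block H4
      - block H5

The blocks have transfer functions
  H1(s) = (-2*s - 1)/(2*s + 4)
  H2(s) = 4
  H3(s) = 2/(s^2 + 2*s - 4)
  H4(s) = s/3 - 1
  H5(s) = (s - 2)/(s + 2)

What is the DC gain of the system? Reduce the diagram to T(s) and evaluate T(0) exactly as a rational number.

Step 1: series reduction of H1, H2, giving (-4*s - 2)/(s + 2)
Step 2: multiply H3, H4, H5 (series), giving (2*s^2 - 10*s + 12)/(3*s^3 + 12*s^2 - 24)
Step 3: reduce the feedback loop with forward (H1*H2) and return (H3*H4*H5), giving (-12*s^4 - 54*s^3 - 24*s^2 + 96*s + 48)/(3*s^4 + 10*s^3 + 60*s^2 - 52*s - 72)
That last expression is T(s); at s = 0 only the constant terms survive, so T(0) = 48/(-72) = -2/3.

Hence the answer: -2/3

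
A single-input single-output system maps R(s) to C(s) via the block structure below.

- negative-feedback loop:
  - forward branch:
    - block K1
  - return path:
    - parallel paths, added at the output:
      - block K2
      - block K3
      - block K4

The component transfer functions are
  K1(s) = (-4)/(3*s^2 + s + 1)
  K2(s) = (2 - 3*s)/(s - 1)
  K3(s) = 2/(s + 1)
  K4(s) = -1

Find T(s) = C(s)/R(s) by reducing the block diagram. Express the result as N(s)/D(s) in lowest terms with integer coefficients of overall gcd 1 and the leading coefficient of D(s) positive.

Step 1: combine K2, K3, K4 in parallel = (-4*s^2 + s + 1)/(s^2 - 1)
Step 2: collapse the loop (K1 forward, (K2+K3+K4) return), which is the overall transfer function T(s) = C(s)/R(s) in lowest terms

Therefore the answer is (4 - 4*s^2)/(3*s^4 + s^3 + 14*s^2 - 5*s - 5).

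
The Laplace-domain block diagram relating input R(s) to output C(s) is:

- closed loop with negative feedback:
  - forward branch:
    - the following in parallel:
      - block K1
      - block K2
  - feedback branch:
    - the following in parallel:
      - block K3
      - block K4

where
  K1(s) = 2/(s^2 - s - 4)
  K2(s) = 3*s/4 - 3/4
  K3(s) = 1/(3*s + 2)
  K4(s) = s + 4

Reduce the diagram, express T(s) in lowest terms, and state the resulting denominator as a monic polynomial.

1. sum the parallel branches K1, K2: (3*s^3 - 6*s^2 - 9*s + 20)/(4*s^2 - 4*s - 16)
2. sum the parallel branches K3, K4: (3*s^2 + 14*s + 9)/(3*s + 2)
3. collapse the loop ((K1+K2) forward, (K3+K4) return): (9*s^4 - 12*s^3 - 39*s^2 + 42*s + 40)/(9*s^5 + 24*s^4 - 72*s^3 - 124*s^2 + 143*s + 148)
Step 3 gives the fully reduced T(s), with no common factor left to cancel. The denominator's leading coefficient is 9, so divide each of its coefficients by 9 to get the monic form.

Therefore the answer is s^5 + 8*s^4/3 - 8*s^3 - 124*s^2/9 + 143*s/9 + 148/9.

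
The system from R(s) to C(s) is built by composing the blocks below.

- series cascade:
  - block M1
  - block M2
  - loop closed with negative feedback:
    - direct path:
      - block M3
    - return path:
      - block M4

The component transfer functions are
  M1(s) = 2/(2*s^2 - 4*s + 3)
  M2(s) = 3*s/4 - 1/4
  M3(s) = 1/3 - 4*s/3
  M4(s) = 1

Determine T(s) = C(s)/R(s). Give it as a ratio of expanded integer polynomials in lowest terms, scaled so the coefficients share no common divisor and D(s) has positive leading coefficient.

Step 1. feedback reduction of M3, M4; result (4*s - 1)/(4*s - 4)
Step 2. multiply M1, M2, [M3/(1+M3*M4)] (series), giving the overall T(s)

Final answer: (12*s^2 - 7*s + 1)/(16*s^3 - 48*s^2 + 56*s - 24)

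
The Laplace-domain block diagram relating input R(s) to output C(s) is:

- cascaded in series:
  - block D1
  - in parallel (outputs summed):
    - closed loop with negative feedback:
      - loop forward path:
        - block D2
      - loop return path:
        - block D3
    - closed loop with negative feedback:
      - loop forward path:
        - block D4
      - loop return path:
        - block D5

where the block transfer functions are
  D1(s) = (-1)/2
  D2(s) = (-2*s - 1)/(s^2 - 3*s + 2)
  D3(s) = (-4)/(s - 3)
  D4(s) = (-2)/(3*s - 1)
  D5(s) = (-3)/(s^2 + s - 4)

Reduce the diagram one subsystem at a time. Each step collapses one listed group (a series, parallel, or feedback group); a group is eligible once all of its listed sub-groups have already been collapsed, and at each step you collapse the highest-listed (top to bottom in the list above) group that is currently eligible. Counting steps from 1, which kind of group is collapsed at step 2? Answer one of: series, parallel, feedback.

The answer is feedback.

Reasoning:
(1) close the feedback loop around D2, D3
(2) close the feedback loop around D4, D5
(3) combine [D2/(1+D2*D3)], [D4/(1+D4*D5)] in parallel
(4) combine D1, ([D2/(1+D2*D3)]+[D4/(1+D4*D5)]) in series
Step 2: feedback.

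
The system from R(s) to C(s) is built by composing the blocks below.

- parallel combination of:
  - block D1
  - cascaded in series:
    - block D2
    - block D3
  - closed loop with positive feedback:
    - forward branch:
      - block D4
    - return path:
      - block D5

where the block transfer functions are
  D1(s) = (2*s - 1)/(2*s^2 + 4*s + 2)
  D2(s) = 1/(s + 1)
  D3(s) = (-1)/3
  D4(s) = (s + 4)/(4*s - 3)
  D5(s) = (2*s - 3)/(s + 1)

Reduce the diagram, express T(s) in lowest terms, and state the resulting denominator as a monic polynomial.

The answer is s^4 + 3*s^2/2 + 7*s + 9/2.

Reasoning:
1. reduce the series chain D2, D3 = (-1)/(3*s + 3)
2. collapse the loop (D4 forward, D5 return) = (s^2 + 5*s + 4)/(2*s^2 - 4*s + 9)
3. combine D1, (D2*D3), [D4/(1-D4*D5)] in parallel = (6*s^4 + 50*s^3 + 64*s^2 + 134*s - 21)/(12*s^4 + 18*s^2 + 84*s + 54)
T(s) is the step-3 result (common factors already cancelled). Leading coefficient of the denominator: 12. Divide through by 12 for the monic polynomial.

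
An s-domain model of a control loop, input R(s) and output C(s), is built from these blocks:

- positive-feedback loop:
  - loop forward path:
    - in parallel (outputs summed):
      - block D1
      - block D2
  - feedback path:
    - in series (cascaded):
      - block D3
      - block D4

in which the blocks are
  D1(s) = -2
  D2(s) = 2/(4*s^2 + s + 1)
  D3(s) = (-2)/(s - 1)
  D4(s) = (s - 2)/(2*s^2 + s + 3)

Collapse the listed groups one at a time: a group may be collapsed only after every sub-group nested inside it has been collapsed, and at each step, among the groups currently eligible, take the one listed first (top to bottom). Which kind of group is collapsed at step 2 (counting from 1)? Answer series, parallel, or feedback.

Answer: series

Working:
Step 1: sum the parallel branches D1, D2
Step 2: multiply D3, D4 (series)
Step 3: collapse the loop ((D1+D2) forward, (D3*D4) return)
The group at step 2 is a series group.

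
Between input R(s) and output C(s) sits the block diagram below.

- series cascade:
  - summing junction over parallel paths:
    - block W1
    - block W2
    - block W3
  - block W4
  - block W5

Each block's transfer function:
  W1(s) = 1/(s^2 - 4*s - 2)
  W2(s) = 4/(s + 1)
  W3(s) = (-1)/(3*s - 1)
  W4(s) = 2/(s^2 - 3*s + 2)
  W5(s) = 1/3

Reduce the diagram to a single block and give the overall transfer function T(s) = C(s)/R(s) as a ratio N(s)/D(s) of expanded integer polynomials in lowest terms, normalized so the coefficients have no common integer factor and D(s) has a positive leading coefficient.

Answer: (22*s^3 - 92*s^2 + 18)/(9*s^6 - 57*s^5 + 63*s^4 + 75*s^3 - 84*s^2 - 18*s + 12)

Working:
[1] combine W1, W2, W3 in parallel: (11*s^3 - 46*s^2 + 9)/(3*s^4 - 10*s^3 - 15*s^2 + 2)
[2] series reduction of (W1+W2+W3), W4, W5 - this is the overall T(s), already in the required normalized form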